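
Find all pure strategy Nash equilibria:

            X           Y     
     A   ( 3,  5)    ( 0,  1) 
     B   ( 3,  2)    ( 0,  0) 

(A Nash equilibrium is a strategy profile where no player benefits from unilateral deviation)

Nash equilibrium: (A, X), (B, X)

Work:
Best responses:
  P1 vs X: payoffs [3, 3] → best response A/B (payoff 3)
  P1 vs Y: payoffs [0, 0] → best response A/B (payoff 0)
  P2 vs A: payoffs [5, 1] → best response X (payoff 5)
  P2 vs B: payoffs [2, 0] → best response X (payoff 2)
Mutual best responses: (A,X), (B,X) → Nash equilibria.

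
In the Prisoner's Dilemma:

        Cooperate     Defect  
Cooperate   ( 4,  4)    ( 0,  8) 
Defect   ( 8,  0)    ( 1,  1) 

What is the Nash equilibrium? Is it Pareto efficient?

(Defect, Defect) is NE; not Pareto efficient

Work:
Defect dominates Cooperate for both players:
If P2 cooperates: Defect (8) > Cooperate (4)
If P2 defects: Defect (1) > Cooperate (0)
NE: (Defect, Defect) with payoff (1, 1)
But (Cooperate, Cooperate) = (4, 4) Pareto dominates (1, 1)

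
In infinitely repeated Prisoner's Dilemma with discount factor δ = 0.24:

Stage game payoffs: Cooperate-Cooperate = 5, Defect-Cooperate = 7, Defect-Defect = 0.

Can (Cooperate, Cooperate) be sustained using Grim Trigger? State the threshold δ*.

δ* = 0.2857; since δ = 0.24 < 0.2857, cooperation cannot be sustained

Work:
For Grim Trigger:
Cooperate forever: 5/(1-δ)
Defect then punished: 7 + 0·δ/(1-δ)
Need: 5/(1-δ) ≥ 7 + 0·δ/(1-δ)
Solving: δ ≥ (T-R)/(T-P) = (7-5)/(7-0) = 0.2857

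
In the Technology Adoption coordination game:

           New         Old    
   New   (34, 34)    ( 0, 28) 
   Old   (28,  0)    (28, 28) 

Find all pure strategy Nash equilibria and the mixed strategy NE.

Pure NE: (New, New) and (Old, Old); Mixed NE: p = 0.8235, q = 0.8235

Work:
Check pure NE:
(New, New): (34, 34) - no unilateral deviation beneficial
(Old, Old): (28, 28) - no unilateral deviation beneficial
Mixed NE: P1 plays New with p = 0.8235, P2 plays New with q = 0.8235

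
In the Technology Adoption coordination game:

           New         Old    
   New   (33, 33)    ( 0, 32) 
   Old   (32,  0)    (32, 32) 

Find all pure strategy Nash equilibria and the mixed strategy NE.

Pure NE: (New, New) and (Old, Old); Mixed NE: p = 0.9697, q = 0.9697

Work:
Check pure NE:
(New, New): (33, 33) - no unilateral deviation beneficial
(Old, Old): (32, 32) - no unilateral deviation beneficial
Mixed NE: P1 plays New with p = 0.9697, P2 plays New with q = 0.9697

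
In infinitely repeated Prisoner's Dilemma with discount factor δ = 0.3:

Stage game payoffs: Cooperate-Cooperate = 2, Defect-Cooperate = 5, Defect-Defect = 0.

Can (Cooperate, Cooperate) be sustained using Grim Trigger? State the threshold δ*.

δ* = 0.6; since δ = 0.3 < 0.6, cooperation cannot be sustained

Work:
For Grim Trigger:
Cooperate forever: 2/(1-δ)
Defect then punished: 5 + 0·δ/(1-δ)
Need: 2/(1-δ) ≥ 5 + 0·δ/(1-δ)
Solving: δ ≥ (T-R)/(T-P) = (5-2)/(5-0) = 0.6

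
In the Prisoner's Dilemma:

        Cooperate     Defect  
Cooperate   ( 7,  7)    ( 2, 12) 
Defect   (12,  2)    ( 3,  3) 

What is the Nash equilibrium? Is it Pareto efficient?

(Defect, Defect) is NE; not Pareto efficient

Work:
Defect dominates Cooperate for both players:
If P2 cooperates: Defect (12) > Cooperate (7)
If P2 defects: Defect (3) > Cooperate (2)
NE: (Defect, Defect) with payoff (3, 3)
But (Cooperate, Cooperate) = (7, 7) Pareto dominates (3, 3)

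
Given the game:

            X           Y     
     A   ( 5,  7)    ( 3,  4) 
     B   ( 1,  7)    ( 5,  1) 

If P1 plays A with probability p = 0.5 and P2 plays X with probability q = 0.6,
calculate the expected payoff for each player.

E[P1] = 3.4, E[P2] = 5.2

Work:
E[P1] = p·q·π₁(A,X) + p·(1-q)·π₁(A,Y) + (1-p)·q·π₁(B,X) + (1-p)·(1-q)·π₁(B,Y)
= 0.5·0.6·5 + 0.5·0.4·3 + 0.5·0.6·1 + 0.5·0.4·5
= 3.4

E[P2] = 5.2 (similar calculation)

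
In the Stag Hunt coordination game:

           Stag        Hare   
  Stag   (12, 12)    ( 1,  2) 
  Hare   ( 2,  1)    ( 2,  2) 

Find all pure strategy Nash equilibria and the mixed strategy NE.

Pure NE: (Stag, Stag) and (Hare, Hare); Mixed NE: p = 0.0909, q = 0.0909

Work:
Check pure NE:
(Stag, Stag): (12, 12) - no unilateral deviation beneficial
(Hare, Hare): (2, 2) - no unilateral deviation beneficial
Mixed NE: P1 plays Stag with p = 0.0909, P2 plays Stag with q = 0.0909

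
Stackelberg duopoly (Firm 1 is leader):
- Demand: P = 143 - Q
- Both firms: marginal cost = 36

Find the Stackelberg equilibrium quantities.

q₁* (leader) = 53.5, q₂* (follower) = 26.75

Work:
Follower's reaction: q₂ = (a - c - q₁)/2
Leader substitutes: π₁ = q₁·(a - q₁ - (a-c-q₁)/2 - c)
FOC: q₁* = (143 - 36)/2 = 53.50
Then: q₂* = (143 - 36 - 53.5)/2 = 26.75
Leader has first-mover advantage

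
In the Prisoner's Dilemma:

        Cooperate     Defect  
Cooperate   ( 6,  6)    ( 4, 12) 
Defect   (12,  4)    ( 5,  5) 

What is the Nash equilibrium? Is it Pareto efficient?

(Defect, Defect) is NE; not Pareto efficient

Work:
Defect dominates Cooperate for both players:
If P2 cooperates: Defect (12) > Cooperate (6)
If P2 defects: Defect (5) > Cooperate (4)
NE: (Defect, Defect) with payoff (5, 5)
But (Cooperate, Cooperate) = (6, 6) Pareto dominates (5, 5)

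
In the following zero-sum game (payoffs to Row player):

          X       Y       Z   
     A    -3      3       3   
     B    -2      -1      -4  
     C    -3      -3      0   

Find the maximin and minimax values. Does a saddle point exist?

Maximin = -3, Minimax = -2, Saddle: False

Work:
Row minimums: [-3, -4, -3] → maximin = -3
Column maximums: [-2, 3, 3] → minimax = -2
No saddle point (maximin ≠ minimax). Mixed strategy needed.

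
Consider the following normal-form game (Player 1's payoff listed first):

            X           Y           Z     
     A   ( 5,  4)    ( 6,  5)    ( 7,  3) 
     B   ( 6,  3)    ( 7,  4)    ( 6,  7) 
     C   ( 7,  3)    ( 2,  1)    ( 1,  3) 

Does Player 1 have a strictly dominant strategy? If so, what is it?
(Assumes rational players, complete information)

No strictly dominant strategy exists for Player 1

Work:
A strategy strictly dominates another if it gives a strictly higher payoff against every opponent action. Compare each pair of P1's strategies column-by-column:
  A vs B: [5 vs 6, 6 vs 7, 7 vs 6] → A does not strictly dominate B (column X: 5 ≤ 6)
  A vs C: [5 vs 7, 6 vs 2, 7 vs 1] → A does not strictly dominate C (column X: 5 ≤ 7)
  B vs A: [6 vs 5, 7 vs 6, 6 vs 7] → B does not strictly dominate A (column Z: 6 ≤ 7)
  B vs C: [6 vs 7, 7 vs 2, 6 vs 1] → B does not strictly dominate C (column X: 6 ≤ 7)
  C vs A: [7 vs 5, 2 vs 6, 1 vs 7] → C does not strictly dominate A (column Y: 2 ≤ 6)
  C vs B: [7 vs 6, 2 vs 7, 1 vs 6] → C does not strictly dominate B (column Y: 2 ≤ 7)
No single strategy strictly dominates all others → no strictly dominant strategy.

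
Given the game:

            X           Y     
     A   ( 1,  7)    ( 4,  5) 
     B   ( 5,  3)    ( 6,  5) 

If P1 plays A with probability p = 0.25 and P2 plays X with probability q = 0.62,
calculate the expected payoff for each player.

E[P1] = 4.57, E[P2] = 4.38

Work:
E[P1] = p·q·π₁(A,X) + p·(1-q)·π₁(A,Y) + (1-p)·q·π₁(B,X) + (1-p)·(1-q)·π₁(B,Y)
= 0.25·0.62·1 + 0.25·0.38·4 + 0.75·0.62·5 + 0.75·0.38·6
= 4.57

E[P2] = 4.38 (similar calculation)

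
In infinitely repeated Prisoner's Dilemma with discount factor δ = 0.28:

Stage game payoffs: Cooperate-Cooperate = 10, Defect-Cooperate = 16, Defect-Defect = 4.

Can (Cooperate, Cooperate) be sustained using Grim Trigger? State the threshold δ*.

δ* = 0.5; since δ = 0.28 < 0.5, cooperation cannot be sustained

Work:
For Grim Trigger:
Cooperate forever: 10/(1-δ)
Defect then punished: 16 + 4·δ/(1-δ)
Need: 10/(1-δ) ≥ 16 + 4·δ/(1-δ)
Solving: δ ≥ (T-R)/(T-P) = (16-10)/(16-4) = 0.5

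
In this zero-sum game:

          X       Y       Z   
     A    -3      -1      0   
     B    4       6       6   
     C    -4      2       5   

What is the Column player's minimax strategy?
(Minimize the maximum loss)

Column should play X, value = 4

Work:
Column player minimizes Row's maximum payoff:
Column X: max payoff to Row = 4
Column Y: max payoff to Row = 6
Column Z: max payoff to Row = 6
Minimum is 4, achieved by column X.
Minimax strategy: X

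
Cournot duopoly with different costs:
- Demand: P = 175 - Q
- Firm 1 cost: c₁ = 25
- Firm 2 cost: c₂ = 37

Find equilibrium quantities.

q₁* = 54.0, q₂* = 42.0

Work:
Reaction: q₁ = (175 - 25 - q₂)/2
Reaction: q₂ = (175 - 37 - q₁)/2
Solve simultaneously:
q₁* = (175 - 2×25 + 37)/3 = 54.0
q₂* = (175 - 2×37 + 25)/3 = 42.0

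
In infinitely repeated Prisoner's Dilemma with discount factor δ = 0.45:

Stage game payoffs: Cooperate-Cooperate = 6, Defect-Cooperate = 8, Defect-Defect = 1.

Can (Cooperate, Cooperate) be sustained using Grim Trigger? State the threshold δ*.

δ* = 0.2857; since δ = 0.45 ≥ 0.2857, cooperation can be sustained

Work:
For Grim Trigger:
Cooperate forever: 6/(1-δ)
Defect then punished: 8 + 1·δ/(1-δ)
Need: 6/(1-δ) ≥ 8 + 1·δ/(1-δ)
Solving: δ ≥ (T-R)/(T-P) = (8-6)/(8-1) = 0.2857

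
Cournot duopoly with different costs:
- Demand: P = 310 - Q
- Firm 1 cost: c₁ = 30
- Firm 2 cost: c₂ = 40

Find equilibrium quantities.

q₁* = 96.67, q₂* = 86.67

Work:
Reaction: q₁ = (310 - 30 - q₂)/2
Reaction: q₂ = (310 - 40 - q₁)/2
Solve simultaneously:
q₁* = (310 - 2×30 + 40)/3 = 96.67
q₂* = (310 - 2×40 + 30)/3 = 86.67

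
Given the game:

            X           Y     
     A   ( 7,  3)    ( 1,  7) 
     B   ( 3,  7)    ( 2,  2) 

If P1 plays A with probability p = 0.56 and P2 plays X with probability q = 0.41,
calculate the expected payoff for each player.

E[P1] = 2.998, E[P2] = 4.7836

Work:
E[P1] = p·q·π₁(A,X) + p·(1-q)·π₁(A,Y) + (1-p)·q·π₁(B,X) + (1-p)·(1-q)·π₁(B,Y)
= 0.56·0.41·7 + 0.56·0.59·1 + 0.44·0.41·3 + 0.44·0.59·2
= 2.998

E[P2] = 4.7836 (similar calculation)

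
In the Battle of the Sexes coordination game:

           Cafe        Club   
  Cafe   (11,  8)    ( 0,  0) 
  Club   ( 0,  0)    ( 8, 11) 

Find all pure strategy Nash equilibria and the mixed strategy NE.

Pure NE: (Cafe, Cafe) and (Club, Club); Mixed NE: p = 0.5789, q = 0.4211

Work:
Check pure NE:
(Cafe, Cafe): (11, 8) - no unilateral deviation beneficial
(Club, Club): (8, 11) - no unilateral deviation beneficial
Mixed NE: P1 plays Cafe with p = 0.5789, P2 plays Cafe with q = 0.4211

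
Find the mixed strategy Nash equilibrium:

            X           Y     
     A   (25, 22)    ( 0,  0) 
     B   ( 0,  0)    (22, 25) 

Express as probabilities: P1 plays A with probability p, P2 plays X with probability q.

p = 0.5319, q = 0.4681

Work:
Find probabilities that make opponent indifferent:
P2 chooses q to make P1 indifferent between A and B
P1 chooses p to make P2 indifferent between X and Y
Mixed NE: P1 plays (A: 0.5319, B: 0.4681), P2 plays (X: 0.4681, Y: 0.5319)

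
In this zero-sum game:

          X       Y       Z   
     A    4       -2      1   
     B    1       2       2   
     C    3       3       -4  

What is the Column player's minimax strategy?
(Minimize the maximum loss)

Column should play Z, value = 2

Work:
Column player minimizes Row's maximum payoff:
Column X: max payoff to Row = 4
Column Y: max payoff to Row = 3
Column Z: max payoff to Row = 2
Minimum is 2, achieved by column Z.
Minimax strategy: Z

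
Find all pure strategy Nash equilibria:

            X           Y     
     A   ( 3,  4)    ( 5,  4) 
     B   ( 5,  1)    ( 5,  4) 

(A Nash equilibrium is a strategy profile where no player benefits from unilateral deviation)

Nash equilibrium: (A, Y), (B, Y)

Work:
Best responses:
  P1 vs X: payoffs [3, 5] → best response B (payoff 5)
  P1 vs Y: payoffs [5, 5] → best response A/B (payoff 5)
  P2 vs A: payoffs [4, 4] → best response X/Y (payoff 4)
  P2 vs B: payoffs [1, 4] → best response Y (payoff 4)
Mutual best responses: (A,Y), (B,Y) → Nash equilibria.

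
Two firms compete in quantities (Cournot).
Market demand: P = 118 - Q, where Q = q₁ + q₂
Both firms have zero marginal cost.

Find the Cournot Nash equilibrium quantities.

q₁* = q₂* = 39.33; P* = 39.33

Work:
Profit: π_i = P·q_i = (a - q_i - q_j)·q_i
FOC: ∂π_i/∂q_i = a - 2q_i - q_j = 0
Reaction function: q_i = (118 - q_j)/2
Symmetry: q* = 118/3 = 39.33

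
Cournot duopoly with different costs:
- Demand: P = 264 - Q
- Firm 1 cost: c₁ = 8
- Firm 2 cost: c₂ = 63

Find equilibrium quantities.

q₁* = 103.67, q₂* = 48.67

Work:
Reaction: q₁ = (264 - 8 - q₂)/2
Reaction: q₂ = (264 - 63 - q₁)/2
Solve simultaneously:
q₁* = (264 - 2×8 + 63)/3 = 103.67
q₂* = (264 - 2×63 + 8)/3 = 48.67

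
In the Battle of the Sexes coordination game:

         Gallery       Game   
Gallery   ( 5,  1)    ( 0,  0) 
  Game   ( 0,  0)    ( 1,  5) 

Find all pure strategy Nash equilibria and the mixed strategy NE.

Pure NE: (Gallery, Gallery) and (Game, Game); Mixed NE: p = 0.8333, q = 0.1667

Work:
Check pure NE:
(Gallery, Gallery): (5, 1) - no unilateral deviation beneficial
(Game, Game): (1, 5) - no unilateral deviation beneficial
Mixed NE: P1 plays Gallery with p = 0.8333, P2 plays Gallery with q = 0.1667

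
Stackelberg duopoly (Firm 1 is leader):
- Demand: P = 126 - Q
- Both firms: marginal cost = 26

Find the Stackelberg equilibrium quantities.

q₁* (leader) = 50.0, q₂* (follower) = 25.0

Work:
Follower's reaction: q₂ = (a - c - q₁)/2
Leader substitutes: π₁ = q₁·(a - q₁ - (a-c-q₁)/2 - c)
FOC: q₁* = (126 - 26)/2 = 50.00
Then: q₂* = (126 - 26 - 50.0)/2 = 25.00
Leader has first-mover advantage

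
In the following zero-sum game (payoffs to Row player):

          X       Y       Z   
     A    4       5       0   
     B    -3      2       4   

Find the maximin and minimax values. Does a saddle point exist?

Maximin = 0, Minimax = 4, Saddle: False

Work:
Row minimums: [0, -3] → maximin = 0
Column maximums: [4, 5, 4] → minimax = 4
No saddle point (maximin ≠ minimax). Mixed strategy needed.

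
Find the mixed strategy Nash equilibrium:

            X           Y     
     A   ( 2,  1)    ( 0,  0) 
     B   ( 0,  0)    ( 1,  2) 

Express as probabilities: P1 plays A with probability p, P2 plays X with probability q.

p = 0.6667, q = 0.3333

Work:
Find probabilities that make opponent indifferent:
P2 chooses q to make P1 indifferent between A and B
P1 chooses p to make P2 indifferent between X and Y
Mixed NE: P1 plays (A: 0.6667, B: 0.3333), P2 plays (X: 0.3333, Y: 0.6667)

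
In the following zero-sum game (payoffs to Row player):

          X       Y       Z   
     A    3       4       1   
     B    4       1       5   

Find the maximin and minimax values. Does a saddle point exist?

Maximin = 1, Minimax = 4, Saddle: False

Work:
Row minimums: [1, 1] → maximin = 1
Column maximums: [4, 4, 5] → minimax = 4
No saddle point (maximin ≠ minimax). Mixed strategy needed.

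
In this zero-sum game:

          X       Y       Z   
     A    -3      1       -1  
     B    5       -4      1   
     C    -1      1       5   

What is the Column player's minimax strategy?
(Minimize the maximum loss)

Column should play Y, value = 1

Work:
Column player minimizes Row's maximum payoff:
Column X: max payoff to Row = 5
Column Y: max payoff to Row = 1
Column Z: max payoff to Row = 5
Minimum is 1, achieved by column Y.
Minimax strategy: Y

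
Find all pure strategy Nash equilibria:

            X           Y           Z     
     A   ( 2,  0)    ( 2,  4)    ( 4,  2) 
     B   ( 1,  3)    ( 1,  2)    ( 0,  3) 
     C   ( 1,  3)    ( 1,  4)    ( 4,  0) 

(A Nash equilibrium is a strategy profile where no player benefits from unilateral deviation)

Nash equilibrium: (A, Y)

Work:
Best responses:
  P1 vs X: payoffs [2, 1, 1] → best response A (payoff 2)
  P1 vs Y: payoffs [2, 1, 1] → best response A (payoff 2)
  P1 vs Z: payoffs [4, 0, 4] → best response A/C (payoff 4)
  P2 vs A: payoffs [0, 4, 2] → best response Y (payoff 4)
  P2 vs B: payoffs [3, 2, 3] → best response X/Z (payoff 3)
  P2 vs C: payoffs [3, 4, 0] → best response Y (payoff 4)
Mutual best responses: (A,Y) → Nash equilibria.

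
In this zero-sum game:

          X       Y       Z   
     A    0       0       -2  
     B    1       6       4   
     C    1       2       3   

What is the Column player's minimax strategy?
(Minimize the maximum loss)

Column should play X, value = 1

Work:
Column player minimizes Row's maximum payoff:
Column X: max payoff to Row = 1
Column Y: max payoff to Row = 6
Column Z: max payoff to Row = 4
Minimum is 1, achieved by column X.
Minimax strategy: X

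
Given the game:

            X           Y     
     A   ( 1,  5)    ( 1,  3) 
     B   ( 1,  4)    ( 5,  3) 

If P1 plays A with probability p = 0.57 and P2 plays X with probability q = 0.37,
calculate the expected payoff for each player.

E[P1] = 2.0836, E[P2] = 3.5809

Work:
E[P1] = p·q·π₁(A,X) + p·(1-q)·π₁(A,Y) + (1-p)·q·π₁(B,X) + (1-p)·(1-q)·π₁(B,Y)
= 0.57·0.37·1 + 0.57·0.63·1 + 0.43·0.37·1 + 0.43·0.63·5
= 2.0836

E[P2] = 3.5809 (similar calculation)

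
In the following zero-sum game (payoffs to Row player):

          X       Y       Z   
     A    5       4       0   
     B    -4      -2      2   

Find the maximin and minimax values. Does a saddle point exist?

Maximin = 0, Minimax = 2, Saddle: False

Work:
Row minimums: [0, -4] → maximin = 0
Column maximums: [5, 4, 2] → minimax = 2
No saddle point (maximin ≠ minimax). Mixed strategy needed.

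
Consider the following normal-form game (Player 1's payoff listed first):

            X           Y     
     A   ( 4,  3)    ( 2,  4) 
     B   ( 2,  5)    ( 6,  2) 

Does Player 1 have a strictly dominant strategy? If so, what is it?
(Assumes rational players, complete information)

No strictly dominant strategy exists for Player 1

Work:
A strategy strictly dominates another if it gives a strictly higher payoff against every opponent action. Compare each pair of P1's strategies column-by-column:
  A vs B: [4 vs 2, 2 vs 6] → A does not strictly dominate B (column Y: 2 ≤ 6)
  B vs A: [2 vs 4, 6 vs 2] → B does not strictly dominate A (column X: 2 ≤ 4)
No single strategy strictly dominates all others → no strictly dominant strategy.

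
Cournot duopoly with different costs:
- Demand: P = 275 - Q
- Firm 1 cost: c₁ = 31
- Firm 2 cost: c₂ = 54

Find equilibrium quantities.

q₁* = 89.0, q₂* = 66.0

Work:
Reaction: q₁ = (275 - 31 - q₂)/2
Reaction: q₂ = (275 - 54 - q₁)/2
Solve simultaneously:
q₁* = (275 - 2×31 + 54)/3 = 89.0
q₂* = (275 - 2×54 + 31)/3 = 66.0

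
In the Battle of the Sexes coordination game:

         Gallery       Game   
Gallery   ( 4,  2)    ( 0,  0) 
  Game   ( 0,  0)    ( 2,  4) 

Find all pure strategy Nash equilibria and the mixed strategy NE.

Pure NE: (Gallery, Gallery) and (Game, Game); Mixed NE: p = 0.6667, q = 0.3333

Work:
Check pure NE:
(Gallery, Gallery): (4, 2) - no unilateral deviation beneficial
(Game, Game): (2, 4) - no unilateral deviation beneficial
Mixed NE: P1 plays Gallery with p = 0.6667, P2 plays Gallery with q = 0.3333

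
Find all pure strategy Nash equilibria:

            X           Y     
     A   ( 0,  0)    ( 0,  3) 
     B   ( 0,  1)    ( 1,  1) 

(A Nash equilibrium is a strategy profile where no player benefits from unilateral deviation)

Nash equilibrium: (B, X), (B, Y)

Work:
Best responses:
  P1 vs X: payoffs [0, 0] → best response A/B (payoff 0)
  P1 vs Y: payoffs [0, 1] → best response B (payoff 1)
  P2 vs A: payoffs [0, 3] → best response Y (payoff 3)
  P2 vs B: payoffs [1, 1] → best response X/Y (payoff 1)
Mutual best responses: (B,X), (B,Y) → Nash equilibria.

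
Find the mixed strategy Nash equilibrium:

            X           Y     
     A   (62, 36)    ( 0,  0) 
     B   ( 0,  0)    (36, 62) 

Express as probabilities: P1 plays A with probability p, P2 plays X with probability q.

p = 0.6327, q = 0.3673

Work:
Find probabilities that make opponent indifferent:
P2 chooses q to make P1 indifferent between A and B
P1 chooses p to make P2 indifferent between X and Y
Mixed NE: P1 plays (A: 0.6327, B: 0.3673), P2 plays (X: 0.3673, Y: 0.6327)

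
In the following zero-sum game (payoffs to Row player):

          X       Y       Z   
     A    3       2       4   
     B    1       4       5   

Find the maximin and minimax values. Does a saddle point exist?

Maximin = 2, Minimax = 3, Saddle: False

Work:
Row minimums: [2, 1] → maximin = 2
Column maximums: [3, 4, 5] → minimax = 3
No saddle point (maximin ≠ minimax). Mixed strategy needed.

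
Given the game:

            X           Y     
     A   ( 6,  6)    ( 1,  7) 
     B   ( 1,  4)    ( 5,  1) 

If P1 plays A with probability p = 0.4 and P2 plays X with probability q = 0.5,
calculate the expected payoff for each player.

E[P1] = 3.2, E[P2] = 4.1

Work:
E[P1] = p·q·π₁(A,X) + p·(1-q)·π₁(A,Y) + (1-p)·q·π₁(B,X) + (1-p)·(1-q)·π₁(B,Y)
= 0.4·0.5·6 + 0.4·0.5·1 + 0.6·0.5·1 + 0.6·0.5·5
= 3.2

E[P2] = 4.1 (similar calculation)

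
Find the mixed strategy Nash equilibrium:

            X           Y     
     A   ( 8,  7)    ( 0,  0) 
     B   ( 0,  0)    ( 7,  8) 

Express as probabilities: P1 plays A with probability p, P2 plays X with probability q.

p = 0.5333, q = 0.4667

Work:
Find probabilities that make opponent indifferent:
P2 chooses q to make P1 indifferent between A and B
P1 chooses p to make P2 indifferent between X and Y
Mixed NE: P1 plays (A: 0.5333, B: 0.4667), P2 plays (X: 0.4667, Y: 0.5333)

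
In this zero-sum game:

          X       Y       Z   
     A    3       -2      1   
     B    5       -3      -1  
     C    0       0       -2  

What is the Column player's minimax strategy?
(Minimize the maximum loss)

Column should play Y, value = 0

Work:
Column player minimizes Row's maximum payoff:
Column X: max payoff to Row = 5
Column Y: max payoff to Row = 0
Column Z: max payoff to Row = 1
Minimum is 0, achieved by column Y.
Minimax strategy: Y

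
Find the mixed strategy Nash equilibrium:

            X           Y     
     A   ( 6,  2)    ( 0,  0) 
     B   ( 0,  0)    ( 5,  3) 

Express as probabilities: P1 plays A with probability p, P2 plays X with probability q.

p = 0.6, q = 0.4545

Work:
Find probabilities that make opponent indifferent:
P2 chooses q to make P1 indifferent between A and B
P1 chooses p to make P2 indifferent between X and Y
Mixed NE: P1 plays (A: 0.6, B: 0.4), P2 plays (X: 0.4545, Y: 0.5455)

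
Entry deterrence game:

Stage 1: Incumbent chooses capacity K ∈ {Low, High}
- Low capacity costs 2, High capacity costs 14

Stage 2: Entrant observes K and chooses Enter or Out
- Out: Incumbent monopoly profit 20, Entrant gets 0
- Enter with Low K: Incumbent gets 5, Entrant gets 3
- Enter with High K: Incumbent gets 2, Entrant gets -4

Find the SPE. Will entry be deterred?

SPE: (High, Enter|Low, Out|High); Entry deterred. Incumbent net profit = 6

Work:
After Low K: Entrant enters (3 > 0)
After High K: Entrant stays out (-4 < 0)
Incumbent: Low → 5−2=3, High → 20−14=6
Incumbent chooses High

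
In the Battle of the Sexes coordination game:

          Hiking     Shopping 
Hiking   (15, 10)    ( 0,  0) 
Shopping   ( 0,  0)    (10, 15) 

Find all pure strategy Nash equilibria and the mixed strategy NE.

Pure NE: (Hiking, Hiking) and (Shopping, Shopping); Mixed NE: p = 0.6, q = 0.4

Work:
Check pure NE:
(Hiking, Hiking): (15, 10) - no unilateral deviation beneficial
(Shopping, Shopping): (10, 15) - no unilateral deviation beneficial
Mixed NE: P1 plays Hiking with p = 0.6, P2 plays Hiking with q = 0.4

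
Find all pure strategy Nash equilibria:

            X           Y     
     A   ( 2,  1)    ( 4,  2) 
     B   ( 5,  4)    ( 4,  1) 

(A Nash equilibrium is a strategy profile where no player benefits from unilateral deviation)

Nash equilibrium: (A, Y), (B, X)

Work:
Best responses:
  P1 vs X: payoffs [2, 5] → best response B (payoff 5)
  P1 vs Y: payoffs [4, 4] → best response A/B (payoff 4)
  P2 vs A: payoffs [1, 2] → best response Y (payoff 2)
  P2 vs B: payoffs [4, 1] → best response X (payoff 4)
Mutual best responses: (A,Y), (B,X) → Nash equilibria.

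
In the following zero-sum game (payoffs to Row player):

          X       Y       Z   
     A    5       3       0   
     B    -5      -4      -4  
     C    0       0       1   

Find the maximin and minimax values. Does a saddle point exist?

Maximin = 0, Minimax = 1, Saddle: False

Work:
Row minimums: [0, -5, 0] → maximin = 0
Column maximums: [5, 3, 1] → minimax = 1
No saddle point (maximin ≠ minimax). Mixed strategy needed.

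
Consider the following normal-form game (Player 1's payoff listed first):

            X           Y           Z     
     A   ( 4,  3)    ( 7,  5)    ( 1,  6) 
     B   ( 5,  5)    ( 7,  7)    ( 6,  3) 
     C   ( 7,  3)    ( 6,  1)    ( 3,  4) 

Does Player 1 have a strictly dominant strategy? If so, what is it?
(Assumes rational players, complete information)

No strictly dominant strategy exists for Player 1

Work:
A strategy strictly dominates another if it gives a strictly higher payoff against every opponent action. Compare each pair of P1's strategies column-by-column:
  A vs B: [4 vs 5, 7 vs 7, 1 vs 6] → A does not strictly dominate B (column X: 4 ≤ 5)
  A vs C: [4 vs 7, 7 vs 6, 1 vs 3] → A does not strictly dominate C (column X: 4 ≤ 7)
  B vs A: [5 vs 4, 7 vs 7, 6 vs 1] → B does not strictly dominate A (column Y: 7 ≤ 7)
  B vs C: [5 vs 7, 7 vs 6, 6 vs 3] → B does not strictly dominate C (column X: 5 ≤ 7)
  C vs A: [7 vs 4, 6 vs 7, 3 vs 1] → C does not strictly dominate A (column Y: 6 ≤ 7)
  C vs B: [7 vs 5, 6 vs 7, 3 vs 6] → C does not strictly dominate B (column Y: 6 ≤ 7)
No single strategy strictly dominates all others → no strictly dominant strategy.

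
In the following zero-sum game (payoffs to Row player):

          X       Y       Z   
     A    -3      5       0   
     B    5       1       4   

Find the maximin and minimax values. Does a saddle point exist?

Maximin = 1, Minimax = 4, Saddle: False

Work:
Row minimums: [-3, 1] → maximin = 1
Column maximums: [5, 5, 4] → minimax = 4
No saddle point (maximin ≠ minimax). Mixed strategy needed.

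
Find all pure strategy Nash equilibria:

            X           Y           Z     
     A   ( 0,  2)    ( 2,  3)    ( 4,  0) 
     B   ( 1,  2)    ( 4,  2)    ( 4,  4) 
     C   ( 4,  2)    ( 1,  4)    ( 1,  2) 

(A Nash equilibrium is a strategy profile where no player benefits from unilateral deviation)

Nash equilibrium: (B, Z)

Work:
Best responses:
  P1 vs X: payoffs [0, 1, 4] → best response C (payoff 4)
  P1 vs Y: payoffs [2, 4, 1] → best response B (payoff 4)
  P1 vs Z: payoffs [4, 4, 1] → best response A/B (payoff 4)
  P2 vs A: payoffs [2, 3, 0] → best response Y (payoff 3)
  P2 vs B: payoffs [2, 2, 4] → best response Z (payoff 4)
  P2 vs C: payoffs [2, 4, 2] → best response Y (payoff 4)
Mutual best responses: (B,Z) → Nash equilibria.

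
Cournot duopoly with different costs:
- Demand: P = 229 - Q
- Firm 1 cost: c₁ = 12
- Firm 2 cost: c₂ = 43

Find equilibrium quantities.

q₁* = 82.67, q₂* = 51.67

Work:
Reaction: q₁ = (229 - 12 - q₂)/2
Reaction: q₂ = (229 - 43 - q₁)/2
Solve simultaneously:
q₁* = (229 - 2×12 + 43)/3 = 82.67
q₂* = (229 - 2×43 + 12)/3 = 51.67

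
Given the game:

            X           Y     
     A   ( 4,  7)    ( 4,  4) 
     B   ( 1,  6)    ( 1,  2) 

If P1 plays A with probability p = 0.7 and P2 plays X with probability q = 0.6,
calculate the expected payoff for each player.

E[P1] = 3.1, E[P2] = 5.38

Work:
E[P1] = p·q·π₁(A,X) + p·(1-q)·π₁(A,Y) + (1-p)·q·π₁(B,X) + (1-p)·(1-q)·π₁(B,Y)
= 0.7·0.6·4 + 0.7·0.4·4 + 0.3·0.6·1 + 0.3·0.4·1
= 3.1

E[P2] = 5.38 (similar calculation)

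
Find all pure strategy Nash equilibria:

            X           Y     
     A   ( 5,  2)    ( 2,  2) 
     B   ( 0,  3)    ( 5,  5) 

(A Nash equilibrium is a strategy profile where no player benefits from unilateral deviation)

Nash equilibrium: (A, X), (B, Y)

Work:
Best responses:
  P1 vs X: payoffs [5, 0] → best response A (payoff 5)
  P1 vs Y: payoffs [2, 5] → best response B (payoff 5)
  P2 vs A: payoffs [2, 2] → best response X/Y (payoff 2)
  P2 vs B: payoffs [3, 5] → best response Y (payoff 5)
Mutual best responses: (A,X), (B,Y) → Nash equilibria.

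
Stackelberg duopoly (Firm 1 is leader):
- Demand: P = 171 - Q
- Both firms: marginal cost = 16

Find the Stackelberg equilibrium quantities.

q₁* (leader) = 77.5, q₂* (follower) = 38.75

Work:
Follower's reaction: q₂ = (a - c - q₁)/2
Leader substitutes: π₁ = q₁·(a - q₁ - (a-c-q₁)/2 - c)
FOC: q₁* = (171 - 16)/2 = 77.50
Then: q₂* = (171 - 16 - 77.5)/2 = 38.75
Leader has first-mover advantage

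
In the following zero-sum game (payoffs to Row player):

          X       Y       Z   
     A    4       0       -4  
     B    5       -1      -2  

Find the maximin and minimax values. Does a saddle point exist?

Maximin = -2, Minimax = -2, Saddle: True

Work:
Row minimums: [-4, -2] → maximin = -2
Column maximums: [5, 0, -2] → minimax = -2
Saddle point exists! Game value = -2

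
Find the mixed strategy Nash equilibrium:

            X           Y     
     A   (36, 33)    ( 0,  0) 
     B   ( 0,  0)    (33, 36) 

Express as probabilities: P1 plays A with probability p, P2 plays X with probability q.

p = 0.5217, q = 0.4783

Work:
Find probabilities that make opponent indifferent:
P2 chooses q to make P1 indifferent between A and B
P1 chooses p to make P2 indifferent between X and Y
Mixed NE: P1 plays (A: 0.5217, B: 0.4783), P2 plays (X: 0.4783, Y: 0.5217)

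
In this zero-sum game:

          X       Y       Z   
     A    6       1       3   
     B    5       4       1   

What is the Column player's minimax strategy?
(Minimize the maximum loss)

Column should play Z, value = 3

Work:
Column player minimizes Row's maximum payoff:
Column X: max payoff to Row = 6
Column Y: max payoff to Row = 4
Column Z: max payoff to Row = 3
Minimum is 3, achieved by column Z.
Minimax strategy: Z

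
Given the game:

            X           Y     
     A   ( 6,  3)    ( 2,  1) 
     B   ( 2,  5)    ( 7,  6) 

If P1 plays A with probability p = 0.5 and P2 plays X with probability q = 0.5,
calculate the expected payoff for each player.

E[P1] = 4.25, E[P2] = 3.75

Work:
E[P1] = p·q·π₁(A,X) + p·(1-q)·π₁(A,Y) + (1-p)·q·π₁(B,X) + (1-p)·(1-q)·π₁(B,Y)
= 0.5·0.5·6 + 0.5·0.5·2 + 0.5·0.5·2 + 0.5·0.5·7
= 4.25

E[P2] = 3.75 (similar calculation)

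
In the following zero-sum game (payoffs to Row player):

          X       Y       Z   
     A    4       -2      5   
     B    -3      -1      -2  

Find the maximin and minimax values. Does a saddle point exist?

Maximin = -2, Minimax = -1, Saddle: False

Work:
Row minimums: [-2, -3] → maximin = -2
Column maximums: [4, -1, 5] → minimax = -1
No saddle point (maximin ≠ minimax). Mixed strategy needed.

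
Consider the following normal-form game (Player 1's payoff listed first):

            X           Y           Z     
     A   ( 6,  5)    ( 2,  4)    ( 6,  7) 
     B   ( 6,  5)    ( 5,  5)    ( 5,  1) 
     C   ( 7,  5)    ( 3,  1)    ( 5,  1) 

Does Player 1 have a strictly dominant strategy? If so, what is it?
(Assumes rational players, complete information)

No strictly dominant strategy exists for Player 1

Work:
A strategy strictly dominates another if it gives a strictly higher payoff against every opponent action. Compare each pair of P1's strategies column-by-column:
  A vs B: [6 vs 6, 2 vs 5, 6 vs 5] → A does not strictly dominate B (column X: 6 ≤ 6)
  A vs C: [6 vs 7, 2 vs 3, 6 vs 5] → A does not strictly dominate C (column X: 6 ≤ 7)
  B vs A: [6 vs 6, 5 vs 2, 5 vs 6] → B does not strictly dominate A (column X: 6 ≤ 6)
  B vs C: [6 vs 7, 5 vs 3, 5 vs 5] → B does not strictly dominate C (column X: 6 ≤ 7)
  C vs A: [7 vs 6, 3 vs 2, 5 vs 6] → C does not strictly dominate A (column Z: 5 ≤ 6)
  C vs B: [7 vs 6, 3 vs 5, 5 vs 5] → C does not strictly dominate B (column Y: 3 ≤ 5)
No single strategy strictly dominates all others → no strictly dominant strategy.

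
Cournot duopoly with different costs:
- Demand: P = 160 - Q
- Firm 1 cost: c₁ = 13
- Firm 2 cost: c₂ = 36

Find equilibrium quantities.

q₁* = 56.67, q₂* = 33.67

Work:
Reaction: q₁ = (160 - 13 - q₂)/2
Reaction: q₂ = (160 - 36 - q₁)/2
Solve simultaneously:
q₁* = (160 - 2×13 + 36)/3 = 56.67
q₂* = (160 - 2×36 + 13)/3 = 33.67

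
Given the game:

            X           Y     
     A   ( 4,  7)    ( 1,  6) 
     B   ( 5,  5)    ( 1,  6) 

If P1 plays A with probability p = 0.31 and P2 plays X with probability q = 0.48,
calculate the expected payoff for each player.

E[P1] = 2.7712, E[P2] = 5.8176

Work:
E[P1] = p·q·π₁(A,X) + p·(1-q)·π₁(A,Y) + (1-p)·q·π₁(B,X) + (1-p)·(1-q)·π₁(B,Y)
= 0.31·0.48·4 + 0.31·0.52·1 + 0.69·0.48·5 + 0.69·0.52·1
= 2.7712

E[P2] = 5.8176 (similar calculation)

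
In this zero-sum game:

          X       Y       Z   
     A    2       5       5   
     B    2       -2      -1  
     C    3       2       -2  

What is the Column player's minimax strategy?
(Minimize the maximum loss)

Column should play X, value = 3

Work:
Column player minimizes Row's maximum payoff:
Column X: max payoff to Row = 3
Column Y: max payoff to Row = 5
Column Z: max payoff to Row = 5
Minimum is 3, achieved by column X.
Minimax strategy: X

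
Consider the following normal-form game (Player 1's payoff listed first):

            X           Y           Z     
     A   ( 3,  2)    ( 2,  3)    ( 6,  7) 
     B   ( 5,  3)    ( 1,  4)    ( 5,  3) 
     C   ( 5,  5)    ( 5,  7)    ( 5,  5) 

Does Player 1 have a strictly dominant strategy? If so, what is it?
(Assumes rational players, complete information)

No strictly dominant strategy exists for Player 1

Work:
A strategy strictly dominates another if it gives a strictly higher payoff against every opponent action. Compare each pair of P1's strategies column-by-column:
  A vs B: [3 vs 5, 2 vs 1, 6 vs 5] → A does not strictly dominate B (column X: 3 ≤ 5)
  A vs C: [3 vs 5, 2 vs 5, 6 vs 5] → A does not strictly dominate C (column X: 3 ≤ 5)
  B vs A: [5 vs 3, 1 vs 2, 5 vs 6] → B does not strictly dominate A (column Y: 1 ≤ 2)
  B vs C: [5 vs 5, 1 vs 5, 5 vs 5] → B does not strictly dominate C (column X: 5 ≤ 5)
  C vs A: [5 vs 3, 5 vs 2, 5 vs 6] → C does not strictly dominate A (column Z: 5 ≤ 6)
  C vs B: [5 vs 5, 5 vs 1, 5 vs 5] → C does not strictly dominate B (column X: 5 ≤ 5)
No single strategy strictly dominates all others → no strictly dominant strategy.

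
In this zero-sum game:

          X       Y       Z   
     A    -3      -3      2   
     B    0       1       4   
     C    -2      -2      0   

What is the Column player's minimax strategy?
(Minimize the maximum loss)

Column should play X, value = 0

Work:
Column player minimizes Row's maximum payoff:
Column X: max payoff to Row = 0
Column Y: max payoff to Row = 1
Column Z: max payoff to Row = 4
Minimum is 0, achieved by column X.
Minimax strategy: X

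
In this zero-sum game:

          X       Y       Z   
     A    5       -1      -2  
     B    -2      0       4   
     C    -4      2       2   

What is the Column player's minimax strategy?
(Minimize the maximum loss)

Column should play Y, value = 2

Work:
Column player minimizes Row's maximum payoff:
Column X: max payoff to Row = 5
Column Y: max payoff to Row = 2
Column Z: max payoff to Row = 4
Minimum is 2, achieved by column Y.
Minimax strategy: Y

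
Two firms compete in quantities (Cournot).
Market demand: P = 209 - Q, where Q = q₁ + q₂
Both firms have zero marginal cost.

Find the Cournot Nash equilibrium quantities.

q₁* = q₂* = 69.67; P* = 69.67

Work:
Profit: π_i = P·q_i = (a - q_i - q_j)·q_i
FOC: ∂π_i/∂q_i = a - 2q_i - q_j = 0
Reaction function: q_i = (209 - q_j)/2
Symmetry: q* = 209/3 = 69.67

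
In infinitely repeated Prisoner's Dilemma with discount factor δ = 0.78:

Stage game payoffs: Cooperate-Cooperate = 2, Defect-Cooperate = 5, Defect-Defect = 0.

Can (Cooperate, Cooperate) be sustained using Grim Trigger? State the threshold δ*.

δ* = 0.6; since δ = 0.78 ≥ 0.6, cooperation can be sustained

Work:
For Grim Trigger:
Cooperate forever: 2/(1-δ)
Defect then punished: 5 + 0·δ/(1-δ)
Need: 2/(1-δ) ≥ 5 + 0·δ/(1-δ)
Solving: δ ≥ (T-R)/(T-P) = (5-2)/(5-0) = 0.6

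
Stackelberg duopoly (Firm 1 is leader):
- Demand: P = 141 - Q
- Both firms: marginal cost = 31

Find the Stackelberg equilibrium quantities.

q₁* (leader) = 55.0, q₂* (follower) = 27.5

Work:
Follower's reaction: q₂ = (a - c - q₁)/2
Leader substitutes: π₁ = q₁·(a - q₁ - (a-c-q₁)/2 - c)
FOC: q₁* = (141 - 31)/2 = 55.00
Then: q₂* = (141 - 31 - 55.0)/2 = 27.50
Leader has first-mover advantage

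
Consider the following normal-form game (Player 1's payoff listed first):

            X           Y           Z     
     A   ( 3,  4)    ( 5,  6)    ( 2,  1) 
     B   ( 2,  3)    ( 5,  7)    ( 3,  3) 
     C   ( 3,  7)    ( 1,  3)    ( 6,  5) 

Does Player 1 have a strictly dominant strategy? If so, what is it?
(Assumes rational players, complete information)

No strictly dominant strategy exists for Player 1

Work:
A strategy strictly dominates another if it gives a strictly higher payoff against every opponent action. Compare each pair of P1's strategies column-by-column:
  A vs B: [3 vs 2, 5 vs 5, 2 vs 3] → A does not strictly dominate B (column Y: 5 ≤ 5)
  A vs C: [3 vs 3, 5 vs 1, 2 vs 6] → A does not strictly dominate C (column X: 3 ≤ 3)
  B vs A: [2 vs 3, 5 vs 5, 3 vs 2] → B does not strictly dominate A (column X: 2 ≤ 3)
  B vs C: [2 vs 3, 5 vs 1, 3 vs 6] → B does not strictly dominate C (column X: 2 ≤ 3)
  C vs A: [3 vs 3, 1 vs 5, 6 vs 2] → C does not strictly dominate A (column X: 3 ≤ 3)
  C vs B: [3 vs 2, 1 vs 5, 6 vs 3] → C does not strictly dominate B (column Y: 1 ≤ 5)
No single strategy strictly dominates all others → no strictly dominant strategy.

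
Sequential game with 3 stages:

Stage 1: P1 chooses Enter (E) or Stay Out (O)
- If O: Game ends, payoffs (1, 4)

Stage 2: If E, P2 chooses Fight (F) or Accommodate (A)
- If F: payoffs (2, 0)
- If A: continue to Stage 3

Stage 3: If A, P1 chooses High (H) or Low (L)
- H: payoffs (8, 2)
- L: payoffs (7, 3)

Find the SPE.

SPE: (E, A, H); Outcome (8, 2)

Work:
Stage 3: P1 chooses H (8 vs 7)
Stage 2: P2: F->0, A->2 (anticipating H). Choose A
Stage 1: P1: O->1, E->8 (anticipating A, H). Choose E
SPE path: E -> A -> H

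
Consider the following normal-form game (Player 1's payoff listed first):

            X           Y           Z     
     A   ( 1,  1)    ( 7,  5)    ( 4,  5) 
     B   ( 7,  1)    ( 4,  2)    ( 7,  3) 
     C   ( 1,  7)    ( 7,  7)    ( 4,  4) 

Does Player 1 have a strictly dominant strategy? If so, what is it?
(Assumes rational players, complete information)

No strictly dominant strategy exists for Player 1

Work:
A strategy strictly dominates another if it gives a strictly higher payoff against every opponent action. Compare each pair of P1's strategies column-by-column:
  A vs B: [1 vs 7, 7 vs 4, 4 vs 7] → A does not strictly dominate B (column X: 1 ≤ 7)
  A vs C: [1 vs 1, 7 vs 7, 4 vs 4] → A does not strictly dominate C (column X: 1 ≤ 1)
  B vs A: [7 vs 1, 4 vs 7, 7 vs 4] → B does not strictly dominate A (column Y: 4 ≤ 7)
  B vs C: [7 vs 1, 4 vs 7, 7 vs 4] → B does not strictly dominate C (column Y: 4 ≤ 7)
  C vs A: [1 vs 1, 7 vs 7, 4 vs 4] → C does not strictly dominate A (column X: 1 ≤ 1)
  C vs B: [1 vs 7, 7 vs 4, 4 vs 7] → C does not strictly dominate B (column X: 1 ≤ 7)
No single strategy strictly dominates all others → no strictly dominant strategy.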